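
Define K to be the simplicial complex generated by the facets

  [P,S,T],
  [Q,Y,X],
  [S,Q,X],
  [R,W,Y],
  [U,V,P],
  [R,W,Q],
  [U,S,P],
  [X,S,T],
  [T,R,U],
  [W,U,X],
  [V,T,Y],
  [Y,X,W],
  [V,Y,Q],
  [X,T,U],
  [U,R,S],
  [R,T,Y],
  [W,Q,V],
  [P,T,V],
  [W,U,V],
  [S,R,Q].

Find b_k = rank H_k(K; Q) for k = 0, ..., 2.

b_0 = 1, b_1 = 1, b_2 = 0.

Take the total order P < Q < R < S < T < U < V < W < X < Y on the vertex set. Then K (dimension 2) consists of the simplices:

  0-simplices (10): P, Q, R, S, T, U, V, W, X, Y
  1-simplices (30): PS, PT, PU, PV, QR, QS, QV, QW, QX, QY, RS, RT, RU, RW, RY, ST, SU, SX, TU, TV, TX, TY, UV, UW, UX, VW, VY, WX, WY, XY
  2-simplices (20): PST, PSU, PTV, PUV, QRS, QRW, QSX, QVW, QVY, QXY, RSU, RTU, RTY, RWY, STX, TUX, TVY, UVW, UWX, WXY

so the chain groups are C_0 ≅ Z^10, C_1 ≅ Z^30, C_2 ≅ Z^20.

Boundary ∂_1: C_1 → C_0 is given by ∂[p,q] = [q] − [p]. For instance
  ∂VY = Y − V.
As a 10×30 matrix over Z this has rank 9, with invariant factors (1,1,1,1,1,1,1,1,1).

Boundary ∂_2: C_2 → C_1 acts by ∂[p,q,r] = [q,r] − [p,r] + [p,q]. For instance
  ∂UWX = WX − UX + UW,
  ∂TVY = VY − TY + TV.
As a 30×20 matrix over Z this has rank 20, with invariant factors (1,1,1,1,1,1,1,1,1,1,1,1,1,1,1,1,1,1,1,2).

Reading off H_k = ker ∂_k / im ∂_{k+1}:

  H_0: rank C_0 − rank ∂_1 = 10 − 9 = 1, and the invariant factors of ∂_1 are all 1, so H_0 = Z.
  H_1: rank ker ∂_1 − rank ∂_2 = (30 − 9) − 20 = 1, and ∂_2 has invariant factor 2 > 1, so H_1 = Z ⊕ Z_2.
  H_2: rank ker ∂_2 − rank ∂_3 = (20 − 20) − 0 = 0, and there is no ∂_3, so H_2 = 0.

Hence the Betti numbers are b_0 = 1, b_1 = 1, b_2 = 0.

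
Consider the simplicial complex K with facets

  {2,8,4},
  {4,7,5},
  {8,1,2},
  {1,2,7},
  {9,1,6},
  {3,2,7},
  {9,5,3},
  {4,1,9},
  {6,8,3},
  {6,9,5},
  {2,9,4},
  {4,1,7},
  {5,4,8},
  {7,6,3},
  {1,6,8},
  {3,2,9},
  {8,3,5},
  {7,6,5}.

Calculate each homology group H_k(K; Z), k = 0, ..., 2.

K has 9 vertices, 27 edges, 18 triangles.
rank ∂_0 = 0, rank ∂_1 = 8 ⇒ b_0 = 9 − 0 − 8 = 1; all invariant factors of ∂_1 are 1 so no torsion. So H_0 ≅ Z.
rank ∂_1 = 8, rank ∂_2 = 18 ⇒ b_1 = 27 − 8 − 18 = 1; ∂_2 has invariant factor(s) [2] giving torsion. So H_1 ≅ Z ⊕ Z/2.
rank ∂_2 = 18, rank ∂_3 = 0 ⇒ b_2 = 18 − 18 − 0 = 0. So H_2 ≅ 0.

H_0 = Z,  H_1 = Z ⊕ Z/2,  H_2 = 0.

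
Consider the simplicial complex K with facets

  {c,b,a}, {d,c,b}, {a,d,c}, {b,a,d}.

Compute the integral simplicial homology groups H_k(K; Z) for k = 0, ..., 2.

Order the vertices as a < b < c < d. Listing each simplex with vertices in this order, K has dimension 2 with simplices:

  0-simplices (4): a, b, c, d
  1-simplices (6): ab, ac, ad, bc, bd, cd
  2-simplices (4): abc, abd, acd, bcd

so the chain groups are C_0 ≅ Z^4, C_1 ≅ Z^6, C_2 ≅ Z^4.

∂_1: C_1 → C_0 sends each edge [p,q] (with p < q) to q − p.
The 4×6 boundary matrix has rank 3 and Smith normal form diag(1,1,1).

∂_2: C_2 → C_1 maps a triangle to the signed sum of its edges. For instance
  ∂abc = bc − ac + ab,
  ∂abd = bd − ad + ab.
The 6×4 boundary matrix has rank 3 and Smith normal form diag(1,1,1).

From H_k ≅ ker(∂_k) / im(∂_{k+1}) we obtain:

  H_0: rank C_0 − rank ∂_1 = 4 − 3 = 1, and the invariant factors of ∂_1 are all 1, so H_0 ≅ Z.
  H_1: rank ker ∂_1 − rank ∂_2 = (6 − 3) − 3 = 0, and the invariant factors of ∂_2 are all 1, so H_1 ≅ 0.
  H_2: rank ker ∂_2 − rank ∂_3 = (4 − 3) − 0 = 1, and there is no ∂_3, so H_2 ≅ Z.

As a check, the Euler characteristic is 4 − 6 + 4 = 2, which agrees with 1 − 0 + 1 = 2.

H_0 ≅ Z,  H_1 = 0,  H_2 ≅ Z.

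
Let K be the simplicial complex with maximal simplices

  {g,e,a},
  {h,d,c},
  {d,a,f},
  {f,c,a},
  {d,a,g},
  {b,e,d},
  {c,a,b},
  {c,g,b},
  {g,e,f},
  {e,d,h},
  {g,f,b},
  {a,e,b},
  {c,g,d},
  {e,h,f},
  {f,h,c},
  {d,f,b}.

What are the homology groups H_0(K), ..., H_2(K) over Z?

H_0 ≅ Z,  H_1 ≅ Z^2,  H_2 ≅ Z.

We work with the vertex ordering a < b < c < d < e < f < g < h. The simplices of K, each written with vertices in increasing order, are:

  0-simplices (8): a, b, c, d, e, f, g, h
  1-simplices (24): ab, ac, ad, ae, af, ag, bc, bd, be, bf, bg, cd, cf, cg, ch, de, df, dg, dh, ef, eg, eh, fg, fh
  2-simplices (16): abc, abe, acf, adf, adg, aeg, bcg, bde, bdf, bfg, cdg, cdh, cfh, deh, efg, efh

giving chain groups C_0 ≅ Z^8, C_1 ≅ Z^24, C_2 ≅ Z^16.

The boundary map ∂_1: C_1 → C_0 maps an edge to its endpoints' difference, ∂[p,q] = q − p.
The resulting 8×24 matrix has rank 7, and its Smith normal form has invariant factors (1,1,1,1,1,1,1).

Boundary ∂_2: C_2 → C_1 sends each 2-simplex [p,q,r] to [q,r] − [p,r] + [p,q]. For instance
  ∂bde = de − be + bd,
  ∂bcg = cg − bg + bc.
This gives a 24×16 integer matrix of rank 15; reducing to Smith normal form yields diagonal entries (1,1,1,1,1,1,1,1,1,1,1,1,1,1,1).

Reading off H_k = ker ∂_k / im ∂_{k+1}:

  H_0: rank C_0 − rank ∂_1 = 8 − 7 = 1, and the invariant factors of ∂_1 are all 1, so H_0 = Z.
  H_1: rank ker ∂_1 − rank ∂_2 = (24 − 7) − 15 = 2, and the invariant factors of ∂_2 are all 1, so H_1 = Z^2.
  H_2: rank ker ∂_2 − rank ∂_3 = (16 − 15) − 0 = 1, and there is no ∂_3, so H_2 = Z.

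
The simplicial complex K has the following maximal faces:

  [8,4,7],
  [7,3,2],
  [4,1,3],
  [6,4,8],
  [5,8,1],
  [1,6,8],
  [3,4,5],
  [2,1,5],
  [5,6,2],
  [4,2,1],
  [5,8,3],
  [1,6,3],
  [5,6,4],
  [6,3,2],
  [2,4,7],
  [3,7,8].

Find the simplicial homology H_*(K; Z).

Fix the vertex order 1 < 2 < 3 < 4 < 5 < 6 < 7 < 8 and write every simplex with vertices in increasing order. Then dim K = 2 and the simplices of K are:

  0-simplices (8): [1], [2], [3], [4], [5], [6], [7], [8]
  1-simplices (24): (24 of them)
  2-simplices (16): [1,2,4], [1,2,5], [1,3,4], [1,3,6], [1,5,8], [1,6,8], [2,3,6], [2,3,7], [2,4,7], [2,5,6], [3,4,5], [3,5,8], [3,7,8], [4,5,6], [4,6,8], [4,7,8]

so the chain groups are C_0 ≅ Z^8, C_1 ≅ Z^24, C_2 ≅ Z^16.

Boundary ∂_1: C_1 → C_0 maps an edge to its endpoints' difference, ∂[p,q] = q − p.
As a 8×24 matrix over Z this has rank 7, with invariant factors (1,1,1,1,1,1,1).

The boundary map ∂_2: C_2 → C_1 acts by ∂[p,q,r] = [q,r] − [p,r] + [p,q]. For instance
  ∂[2,3,7] = [3,7] − [2,7] + [2,3],
  ∂[1,2,5] = [2,5] − [1,5] + [1,2].
This gives a 24×16 integer matrix of rank 15; reducing to Smith normal form yields diagonal entries (1,1,1,1,1,1,1,1,1,1,1,1,1,1,1).

Now H_k = ker ∂_k / im ∂_{k+1}, so:

  H_0: rank C_0 − rank ∂_1 = 8 − 7 = 1, and the invariant factors of ∂_1 are all 1, so H_0 ≅ Z.
  H_1: rank ker ∂_1 − rank ∂_2 = (24 − 7) − 15 = 2, and the invariant factors of ∂_2 are all 1, so H_1 ≅ Z^2.
  H_2: rank ker ∂_2 − rank ∂_3 = (16 − 15) − 0 = 1, and there is no ∂_3, so H_2 ≅ Z.

H_0 = Z,  H_1 = Z^2,  H_2 = Z.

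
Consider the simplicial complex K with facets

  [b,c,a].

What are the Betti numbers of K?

We work with the vertex ordering a < b < c. The simplices of K, each written with vertices in increasing order, are:

  0-simplices (3): a, b, c
  1-simplices (3): ab, ac, bc
  2-simplices (1): abc

so the chain groups are C_0 ≅ Z^3, C_1 ≅ Z^3, C_2 ≅ Z^1.

Boundary ∂_1: C_1 → C_0 maps an edge to its endpoints' difference, ∂[p,q] = q − p. For instance
  ∂ac = c − a.
This gives a 3×3 integer matrix of rank 2; reducing to Smith normal form yields diagonal entries (1,1).

The boundary map ∂_2: C_2 → C_1 acts by ∂[p,q,r] = [q,r] − [p,r] + [p,q]. For instance
  ∂abc = bc − ac + ab.
The resulting 3×1 matrix has rank 1, and its Smith normal form has invariant factors (1).

Computing H_k = (kernel of ∂_k) / (image of ∂_{k+1}):

  H_0: rank C_0 − rank ∂_1 = 3 − 2 = 1, and the invariant factors of ∂_1 are all 1, so H_0 ≅ Z.
  H_1: rank ker ∂_1 − rank ∂_2 = (3 − 2) − 1 = 0, and the invariant factors of ∂_2 are all 1, so H_1 ≅ 0.
  H_2: rank ker ∂_2 − rank ∂_3 = (1 − 1) − 0 = 0, and there is no ∂_3, so H_2 ≅ 0.

Hence the Betti numbers are b_0 = 1, b_1 = 0, b_2 = 0.

b_0 = 1, b_1 = 0, b_2 = 0.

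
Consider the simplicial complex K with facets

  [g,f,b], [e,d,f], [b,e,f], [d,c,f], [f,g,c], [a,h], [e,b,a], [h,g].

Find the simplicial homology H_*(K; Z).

H_0 = Z,  H_1 = Z,  H_2 = 0.

We work with the vertex ordering a < b < c < d < e < f < g < h. The simplices of K, each written with vertices in increasing order, are:

  0-simplices (8): a, b, c, d, e, f, g, h
  1-simplices (14): ab, ae, ah, be, bf, bg, cd, cf, cg, de, df, ef, fg, gh
  2-simplices (6): abe, bef, bfg, cdf, cfg, def

Hence C_0 ≅ Z^8, C_1 ≅ Z^14, C_2 ≅ Z^6.

∂_1: C_1 → C_0 sends each edge [p,q] (with p < q) to q − p. For instance
  ∂gh = h − g.
This gives a 8×14 integer matrix of rank 7; reducing to Smith normal form yields diagonal entries (1,1,1,1,1,1,1).

Boundary ∂_2: C_2 → C_1 acts by ∂[p,q,r] = [q,r] − [p,r] + [p,q]. For instance
  ∂abe = be − ae + ab,
  ∂bef = ef − bf + be.
As a 14×6 matrix over Z this has rank 6, with invariant factors (1,1,1,1,1,1).

Computing H_k = (kernel of ∂_k) / (image of ∂_{k+1}):

  H_0: rank C_0 − rank ∂_1 = 8 − 7 = 1, and the invariant factors of ∂_1 are all 1, so H_0 = Z.
  H_1: rank ker ∂_1 − rank ∂_2 = (14 − 7) − 6 = 1, and the invariant factors of ∂_2 are all 1, so H_1 = Z.
  H_2: rank ker ∂_2 − rank ∂_3 = (6 − 6) − 0 = 0, and there is no ∂_3, so H_2 = 0.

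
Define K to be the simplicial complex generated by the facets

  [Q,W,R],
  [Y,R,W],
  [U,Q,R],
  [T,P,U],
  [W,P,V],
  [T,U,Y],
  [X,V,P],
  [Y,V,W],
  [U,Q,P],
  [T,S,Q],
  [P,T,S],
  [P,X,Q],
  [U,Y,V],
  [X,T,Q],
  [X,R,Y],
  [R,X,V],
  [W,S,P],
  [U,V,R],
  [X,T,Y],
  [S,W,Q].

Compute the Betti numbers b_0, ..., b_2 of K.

b_0 = 1, b_1 = 1, b_2 = 0.

Order the vertices as P < Q < R < S < T < U < V < W < X < Y. Listing each simplex with vertices in this order, K has dimension 2 with simplices:

  0-simplices (10): P, Q, R, S, T, U, V, W, X, Y
  1-simplices (30): PQ, PS, PT, PU, PV, PW, PX, QR, QS, QT, QU, QW, QX, RU, RV, RW, RX, RY, ST, SW, TU, TX, TY, UV, UY, VW, VX, VY, WY, XY
  2-simplices (20): PQU, PQX, PST, PSW, PTU, PVW, PVX, QRU, QRW, QST, QSW, QTX, RUV, RVX, RWY, RXY, TUY, TXY, UVY, VWY

giving chain groups C_0 ≅ Z^10, C_1 ≅ Z^30, C_2 ≅ Z^20.

∂_1: C_1 → C_0 is given by ∂[p,q] = [q] − [p]. For instance
  ∂XY = Y − X.
The 10×30 boundary matrix has rank 9 and Smith normal form diag(1,1,1,1,1,1,1,1,1).

Boundary ∂_2: C_2 → C_1 acts by ∂[p,q,r] = [q,r] − [p,r] + [p,q]. For instance
  ∂PVW = VW − PW + PV,
  ∂QST = ST − QT + QS.
The 30×20 boundary matrix has rank 20 and Smith normal form diag(1,1,1,1,1,1,1,1,1,1,1,1,1,1,1,1,1,1,1,2).

Computing H_k = (kernel of ∂_k) / (image of ∂_{k+1}):

  H_0: rank C_0 − rank ∂_1 = 10 − 9 = 1, and the invariant factors of ∂_1 are all 1, so H_0 ≅ Z.
  H_1: rank ker ∂_1 − rank ∂_2 = (30 − 9) − 20 = 1, and ∂_2 has invariant factor 2 > 1, so H_1 ≅ Z × Z/2.
  H_2: rank ker ∂_2 − rank ∂_3 = (20 − 20) − 0 = 0, and there is no ∂_3, so H_2 ≅ 0.

Hence the Betti numbers are b_0 = 1, b_1 = 1, b_2 = 0.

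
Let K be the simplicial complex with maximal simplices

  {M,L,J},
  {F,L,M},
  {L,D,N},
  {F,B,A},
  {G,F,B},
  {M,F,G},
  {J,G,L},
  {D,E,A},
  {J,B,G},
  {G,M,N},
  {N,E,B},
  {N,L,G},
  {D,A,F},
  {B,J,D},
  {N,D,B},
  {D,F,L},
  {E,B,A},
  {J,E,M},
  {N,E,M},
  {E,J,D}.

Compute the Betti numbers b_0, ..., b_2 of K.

Take the total order A < B < D < E < F < G < J < L < M < N on the vertex set. Then K (dimension 2) consists of the simplices:

  0-simplices (10): A, B, D, E, F, G, J, L, M, N
  1-simplices (30): AB, AD, AE, AF, BD, BE, BF, BG, BJ, BN, DE, DF, DJ, DL, DN, EJ, EM, EN, FG, FL, FM, GJ, GL, GM, GN, JL, JM, LM, LN, MN
  2-simplices (20): ABE, ABF, ADE, ADF, BDJ, BDN, BEN, BFG, BGJ, DEJ, DFL, DLN, EJM, EMN, FGM, FLM, GJL, GLN, GMN, JLM

Hence C_0 ≅ Z^10, C_1 ≅ Z^30, C_2 ≅ Z^20.

The boundary map ∂_1: C_1 → C_0 is given by ∂[p,q] = [q] − [p].
The 10×30 boundary matrix has rank 9 and Smith normal form diag(1,1,1,1,1,1,1,1,1).

The boundary map ∂_2: C_2 → C_1 maps a triangle to the signed sum of its edges. For instance
  ∂JLM = LM − JM + JL,
  ∂ABE = BE − AE + AB.
The 30×20 boundary matrix has rank 20 and Smith normal form diag(1,1,1,1,1,1,1,1,1,1,1,1,1,1,1,1,1,1,1,2).

Now H_k = ker ∂_k / im ∂_{k+1}, so:

  H_0: rank C_0 − rank ∂_1 = 10 − 9 = 1, and the invariant factors of ∂_1 are all 1, so H_0 = Z.
  H_1: rank ker ∂_1 − rank ∂_2 = (30 − 9) − 20 = 1, and ∂_2 has invariant factor 2 > 1, so H_1 = Z ⊕ Z/2.
  H_2: rank ker ∂_2 − rank ∂_3 = (20 − 20) − 0 = 0, and there is no ∂_3, so H_2 = 0.

As a check, the Euler characteristic is 10 − 30 + 20 = 0, which agrees with 1 − 1 + 0 = 0.
(K is a triangulation of the Klein bottle.)

Hence the Betti numbers are b_0 = 1, b_1 = 1, b_2 = 0.

b_0 = 1, b_1 = 1, b_2 = 0.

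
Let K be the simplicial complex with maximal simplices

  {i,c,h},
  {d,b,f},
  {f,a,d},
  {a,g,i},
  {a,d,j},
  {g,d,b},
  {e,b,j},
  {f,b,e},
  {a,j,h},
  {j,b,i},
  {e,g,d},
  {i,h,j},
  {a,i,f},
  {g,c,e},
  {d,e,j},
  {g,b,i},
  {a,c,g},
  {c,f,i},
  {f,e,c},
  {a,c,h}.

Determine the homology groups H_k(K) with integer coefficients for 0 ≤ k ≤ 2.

H_0 ≅ Z,  H_1 ≅ Z ⊕ Z/2Z,  H_2 = 0.

We work with the vertex ordering a < b < c < d < e < f < g < h < i < j. The simplices of K, each written with vertices in increasing order, are:

  0-simplices (10): a, b, c, d, e, f, g, h, i, j
  1-simplices (30): ac, ad, af, ag, ah, ai, aj, bd, be, bf, bg, bi, bj, ce, cf, cg, ch, ci, de, df, dg, dj, ef, eg, ej, fi, gi, hi, hj, ij
  2-simplices (20): acg, ach, adf, adj, afi, agi, ahj, bdf, bdg, bef, bej, bgi, bij, cef, ceg, cfi, chi, deg, dej, hij

Hence C_0 ≅ Z^10, C_1 ≅ Z^30, C_2 ≅ Z^20.

∂_1: C_1 → C_0 is given by ∂[p,q] = [q] − [p]. For instance
  ∂cg = g − c.
The 10×30 boundary matrix has rank 9 and Smith normal form diag(1,1,1,1,1,1,1,1,1).

Boundary ∂_2: C_2 → C_1 maps a triangle to the signed sum of its edges. For instance
  ∂chi = hi − ci + ch,
  ∂adj = dj − aj + ad.
As a 30×20 matrix over Z this has rank 20, with invariant factors (1,1,1,1,1,1,1,1,1,1,1,1,1,1,1,1,1,1,1,2).

Now H_k = ker ∂_k / im ∂_{k+1}, so:

  H_0: rank C_0 − rank ∂_1 = 10 − 9 = 1, and the invariant factors of ∂_1 are all 1, so H_0 ≅ Z.
  H_1: rank ker ∂_1 − rank ∂_2 = (30 − 9) − 20 = 1, and ∂_2 has invariant factor 2 > 1, so H_1 ≅ Z ⊕ Z/2Z.
  H_2: rank ker ∂_2 − rank ∂_3 = (20 − 20) − 0 = 0, and there is no ∂_3, so H_2 ≅ 0.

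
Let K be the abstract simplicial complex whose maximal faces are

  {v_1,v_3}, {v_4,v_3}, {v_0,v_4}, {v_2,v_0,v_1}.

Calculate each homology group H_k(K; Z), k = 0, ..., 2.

Take the total order v_0 < v_1 < v_2 < v_3 < v_4 on the vertex set. Then K (dimension 2) consists of the simplices:

  0-simplices (5): [v_0], [v_1], [v_2], [v_3], [v_4]
  1-simplices (6): [v_0,v_1], [v_0,v_2], [v_0,v_4], [v_1,v_2], [v_1,v_3], [v_3,v_4]
  2-simplices (1): [v_0,v_1,v_2]

so the chain groups are C_0 ≅ Z^5, C_1 ≅ Z^6, C_2 ≅ Z^1.

The boundary map ∂_1: C_1 → C_0 sends each edge [p,q] (with p < q) to q − p. For instance
  ∂[v_3,v_4] = [v_4] − [v_3].
This gives a 5×6 integer matrix of rank 4; reducing to Smith normal form yields diagonal entries (1,1,1,1).

∂_2: C_2 → C_1 sends each 2-simplex [p,q,r] to [q,r] − [p,r] + [p,q]. For instance
  ∂[v_0,v_1,v_2] = [v_1,v_2] − [v_0,v_2] + [v_0,v_1].
The resulting 6×1 matrix has rank 1, and its Smith normal form has invariant factors (1).

Now H_k = ker ∂_k / im ∂_{k+1}, so:

  H_0: rank C_0 − rank ∂_1 = 5 − 4 = 1, and the invariant factors of ∂_1 are all 1, so H_0 = Z.
  H_1: rank ker ∂_1 − rank ∂_2 = (6 − 4) − 1 = 1, and the invariant factors of ∂_2 are all 1, so H_1 = Z.
  H_2: rank ker ∂_2 − rank ∂_3 = (1 − 1) − 0 = 0, and there is no ∂_3, so H_2 = 0.

H_0 ≅ Z,  H_1 ≅ Z,  H_2 = 0.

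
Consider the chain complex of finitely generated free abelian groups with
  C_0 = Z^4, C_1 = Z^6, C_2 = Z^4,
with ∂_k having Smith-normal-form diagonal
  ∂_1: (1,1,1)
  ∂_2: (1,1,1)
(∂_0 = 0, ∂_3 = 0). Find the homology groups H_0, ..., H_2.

H_0 ≅ Z,  H_1 = 0,  H_2 ≅ Z.

H_0: b_0 = 4 − 0 − 3 = 1; torsion from ∂_1 factors > 1: none. So H_0 ≅ Z.
H_1: b_1 = 6 − 3 − 3 = 0; torsion from ∂_2 factors > 1: none. So H_1 ≅ 0.
H_2: b_2 = 4 − 3 − 0 = 1; torsion from ∂_3 factors > 1: none. So H_2 ≅ Z.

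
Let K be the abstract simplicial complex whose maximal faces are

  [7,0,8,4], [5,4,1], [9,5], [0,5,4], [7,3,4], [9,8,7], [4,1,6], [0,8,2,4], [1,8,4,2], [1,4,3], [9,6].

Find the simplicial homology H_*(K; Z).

H_0 ≅ Z,  H_1 ≅ Z^2,  H_2 = 0,  H_3 = 0.

Order the vertices as 0 < 1 < 2 < 3 < 4 < 5 < 6 < 7 < 8 < 9. Listing each simplex with vertices in this order, K has dimension 3 with simplices:

  0-simplices (10): [0], [1], [2], [3], [4], [5], [6], [7], [8], [9]
  1-simplices (24): (24 of them)
  2-simplices (16): [0,2,4], [0,2,8], [0,4,5], [0,4,7], [0,4,8], [0,7,8], [1,2,4], [1,2,8], [1,3,4], [1,4,5], [1,4,6], [1,4,8], [2,4,8], [3,4,7], [4,7,8], [7,8,9]
  3-simplices (3): [0,2,4,8], [0,4,7,8], [1,2,4,8]

so the chain groups are C_0 ≅ Z^10, C_1 ≅ Z^24, C_2 ≅ Z^16, C_3 ≅ Z^3.

Boundary ∂_1: C_1 → C_0 sends each edge [p,q] (with p < q) to q − p. For instance
  ∂[0,4] = [4] − [0].
This gives a 10×24 integer matrix of rank 9; reducing to Smith normal form yields diagonal entries (1,1,1,1,1,1,1,1,1).

Boundary ∂_2: C_2 → C_1 sends each 2-simplex [p,q,r] to [q,r] − [p,r] + [p,q]. For instance
  ∂[1,4,6] = [4,6] − [1,6] + [1,4],
  ∂[3,4,7] = [4,7] − [3,7] + [3,4].
The 24×16 boundary matrix has rank 13 and Smith normal form diag(1,1,1,1,1,1,1,1,1,1,1,1,1).

Boundary ∂_3: C_3 → C_2 sends each 3-simplex σ to the alternating sum Σ_i (−1)^i (σ with its i-th vertex removed). For instance
  ∂[1,2,4,8] = [2,4,8] − [1,4,8] + [1,2,8] − [1,2,4],
  ∂[0,4,7,8] = [4,7,8] − [0,7,8] + [0,4,8] − [0,4,7].
The 16×3 boundary matrix has rank 3 and Smith normal form diag(1,1,1).

Now H_k = ker ∂_k / im ∂_{k+1}, so:

  H_0: rank C_0 − rank ∂_1 = 10 − 9 = 1, and the invariant factors of ∂_1 are all 1, so H_0 ≅ Z.
  H_1: rank ker ∂_1 − rank ∂_2 = (24 − 9) − 13 = 2, and the invariant factors of ∂_2 are all 1, so H_1 ≅ Z^2.
  H_2: rank ker ∂_2 − rank ∂_3 = (16 − 13) − 3 = 0, and the invariant factors of ∂_3 are all 1, so H_2 ≅ 0.
  H_3: rank ker ∂_3 − rank ∂_4 = (3 − 3) − 0 = 0, and there is no ∂_4, so H_3 ≅ 0.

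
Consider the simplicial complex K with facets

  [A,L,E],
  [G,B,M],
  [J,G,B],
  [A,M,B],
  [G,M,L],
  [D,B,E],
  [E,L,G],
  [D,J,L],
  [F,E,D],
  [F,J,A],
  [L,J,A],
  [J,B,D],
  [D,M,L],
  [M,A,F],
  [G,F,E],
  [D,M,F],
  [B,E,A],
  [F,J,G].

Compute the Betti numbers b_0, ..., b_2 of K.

b_0 = 1, b_1 = 2, b_2 = 1.

Take the total order A < B < D < E < F < G < J < L < M on the vertex set. Then K (dimension 2) consists of the simplices:

  0-simplices (9): A, B, D, E, F, G, J, L, M
  1-simplices (27): AB, AE, AF, AJ, AL, AM, BD, BE, BG, BJ, BM, DE, DF, DJ, DL, DM, EF, EG, EL, FG, FJ, FM, GJ, GL, GM, JL, LM
  2-simplices (18): ABE, ABM, AEL, AFJ, AFM, AJL, BDE, BDJ, BGJ, BGM, DEF, DFM, DJL, DLM, EFG, EGL, FGJ, GLM

so the chain groups are C_0 ≅ Z^9, C_1 ≅ Z^27, C_2 ≅ Z^18.

The boundary map ∂_1: C_1 → C_0 is given by ∂[p,q] = [q] − [p]. For instance
  ∂EF = F − E.
As a 9×27 matrix over Z this has rank 8, with invariant factors (1,1,1,1,1,1,1,1).

Boundary ∂_2: C_2 → C_1 sends each 2-simplex [p,q,r] to [q,r] − [p,r] + [p,q]. For instance
  ∂AJL = JL − AL + AJ,
  ∂BGJ = GJ − BJ + BG.
The resulting 27×18 matrix has rank 17, and its Smith normal form has invariant factors (1,1,1,1,1,1,1,1,1,1,1,1,1,1,1,1,1).

Computing H_k = (kernel of ∂_k) / (image of ∂_{k+1}):

  H_0: rank C_0 − rank ∂_1 = 9 − 8 = 1, and the invariant factors of ∂_1 are all 1, so H_0 = Z.
  H_1: rank ker ∂_1 − rank ∂_2 = (27 − 8) − 17 = 2, and the invariant factors of ∂_2 are all 1, so H_1 = Z^2.
  H_2: rank ker ∂_2 − rank ∂_3 = (18 − 17) − 0 = 1, and there is no ∂_3, so H_2 = Z.

Hence the Betti numbers are b_0 = 1, b_1 = 2, b_2 = 1.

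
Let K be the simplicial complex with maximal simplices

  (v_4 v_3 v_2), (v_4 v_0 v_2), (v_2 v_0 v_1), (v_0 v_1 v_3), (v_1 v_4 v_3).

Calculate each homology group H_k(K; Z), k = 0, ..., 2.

H_0 = Z,  H_1 = Z,  H_2 = 0.

K has 5 vertices, 10 edges, 5 triangles.
rank ∂_0 = 0, rank ∂_1 = 4 ⇒ b_0 = 5 − 0 − 4 = 1; all invariant factors of ∂_1 are 1 so no torsion. So H_0 ≅ Z.
rank ∂_1 = 4, rank ∂_2 = 5 ⇒ b_1 = 10 − 4 − 5 = 1; all invariant factors of ∂_2 are 1 so no torsion. So H_1 ≅ Z.
rank ∂_2 = 5, rank ∂_3 = 0 ⇒ b_2 = 5 − 5 − 0 = 0. So H_2 ≅ 0.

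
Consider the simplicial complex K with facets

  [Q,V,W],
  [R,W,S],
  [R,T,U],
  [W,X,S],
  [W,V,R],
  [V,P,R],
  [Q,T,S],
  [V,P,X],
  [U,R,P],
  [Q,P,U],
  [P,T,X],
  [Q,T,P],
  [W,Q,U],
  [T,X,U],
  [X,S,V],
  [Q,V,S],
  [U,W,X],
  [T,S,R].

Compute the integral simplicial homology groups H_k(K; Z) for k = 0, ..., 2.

K has 9 vertices, 27 edges, 18 triangles.
rank ∂_0 = 0, rank ∂_1 = 8 ⇒ b_0 = 9 − 0 − 8 = 1; all invariant factors of ∂_1 are 1 so no torsion. So H_0 = Z.
rank ∂_1 = 8, rank ∂_2 = 18 ⇒ b_1 = 27 − 8 − 18 = 1; ∂_2 has invariant factor(s) [2] giving torsion. So H_1 = Z ⊕ Z/2.
rank ∂_2 = 18, rank ∂_3 = 0 ⇒ b_2 = 18 − 18 − 0 = 0. So H_2 = 0.

H_0 = Z,  H_1 = Z ⊕ Z/2,  H_2 = 0.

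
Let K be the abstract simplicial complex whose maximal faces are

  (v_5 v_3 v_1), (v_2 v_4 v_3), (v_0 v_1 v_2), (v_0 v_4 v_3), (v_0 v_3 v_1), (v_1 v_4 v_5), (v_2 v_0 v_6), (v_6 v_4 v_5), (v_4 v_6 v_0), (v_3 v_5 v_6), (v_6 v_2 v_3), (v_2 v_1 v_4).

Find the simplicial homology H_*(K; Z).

We work with the vertex ordering v_0 < v_1 < v_2 < v_3 < v_4 < v_5 < v_6. The simplices of K, each written with vertices in increasing order, are:

  0-simplices (7): [v_0], [v_1], [v_2], [v_3], [v_4], [v_5], [v_6]
  1-simplices (18): (18 of them)
  2-simplices (12): (12 of them)

giving chain groups C_0 ≅ Z^7, C_1 ≅ Z^18, C_2 ≅ Z^12.

∂_1: C_1 → C_0 is given by ∂[p,q] = [q] − [p].
This gives a 7×18 integer matrix of rank 6; reducing to Smith normal form yields diagonal entries (1,1,1,1,1,1).

Boundary ∂_2: C_2 → C_1 maps a triangle to the signed sum of its edges. For instance
  ∂[v_0,v_1,v_2] = [v_1,v_2] − [v_0,v_2] + [v_0,v_1],
  ∂[v_2,v_3,v_6] = [v_3,v_6] − [v_2,v_6] + [v_2,v_3].
The 18×12 boundary matrix has rank 12 and Smith normal form diag(1,1,1,1,1,1,1,1,1,1,1,2).

Now H_k = ker ∂_k / im ∂_{k+1}, so:

  H_0: rank C_0 − rank ∂_1 = 7 − 6 = 1, and the invariant factors of ∂_1 are all 1, so H_0 = Z.
  H_1: rank ker ∂_1 − rank ∂_2 = (18 − 6) − 12 = 0, and ∂_2 has invariant factor 2 > 1, so H_1 = Z/2.
  H_2: rank ker ∂_2 − rank ∂_3 = (12 − 12) − 0 = 0, and there is no ∂_3, so H_2 = 0.

H_0 ≅ Z,  H_1 ≅ Z/2,  H_2 = 0.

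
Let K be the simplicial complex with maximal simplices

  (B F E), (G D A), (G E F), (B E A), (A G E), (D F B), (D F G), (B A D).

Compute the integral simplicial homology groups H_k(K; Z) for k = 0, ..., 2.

H_0 = Z,  H_1 = 0,  H_2 = Z.

Fix the vertex order A < B < D < E < F < G and write every simplex with vertices in increasing order. Then dim K = 2 and the simplices of K are:

  0-simplices (6): A, B, D, E, F, G
  1-simplices (12): AB, AD, AE, AG, BD, BE, BF, DF, DG, EF, EG, FG
  2-simplices (8): ABD, ABE, ADG, AEG, BDF, BEF, DFG, EFG

Hence C_0 ≅ Z^6, C_1 ≅ Z^12, C_2 ≅ Z^8.

The boundary map ∂_1: C_1 → C_0 maps an edge to its endpoints' difference, ∂[p,q] = q − p.
As a 6×12 matrix over Z this has rank 5, with invariant factors (1,1,1,1,1).

∂_2: C_2 → C_1 acts by ∂[p,q,r] = [q,r] − [p,r] + [p,q]. For instance
  ∂EFG = FG − EG + EF,
  ∂DFG = FG − DG + DF.
As a 12×8 matrix over Z this has rank 7, with invariant factors (1,1,1,1,1,1,1).

Computing H_k = (kernel of ∂_k) / (image of ∂_{k+1}):

  H_0: rank C_0 − rank ∂_1 = 6 − 5 = 1, and the invariant factors of ∂_1 are all 1, so H_0 = Z.
  H_1: rank ker ∂_1 − rank ∂_2 = (12 − 5) − 7 = 0, and the invariant factors of ∂_2 are all 1, so H_1 = 0.
  H_2: rank ker ∂_2 − rank ∂_3 = (8 − 7) − 0 = 1, and there is no ∂_3, so H_2 = Z.

As a check, the Euler characteristic is 6 − 12 + 8 = 2, which agrees with 1 − 0 + 1 = 2.
(K is a triangulation of the 2-sphere S^2.)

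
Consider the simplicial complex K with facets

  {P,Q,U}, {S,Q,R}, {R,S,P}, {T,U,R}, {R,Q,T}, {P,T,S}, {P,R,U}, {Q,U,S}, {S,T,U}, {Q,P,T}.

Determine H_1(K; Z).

Fix the vertex order P < Q < R < S < T < U and write every simplex with vertices in increasing order. Then dim K = 2 and the simplices of K are:

  0-simplices (6): P, Q, R, S, T, U
  1-simplices (15): PQ, PR, PS, PT, PU, QR, QS, QT, QU, RS, RT, RU, ST, SU, TU
  2-simplices (10): PQT, PQU, PRS, PRU, PST, QRS, QRT, QSU, RTU, STU

giving chain groups C_0 ≅ Z^6, C_1 ≅ Z^15, C_2 ≅ Z^10.

The boundary map ∂_1: C_1 → C_0 maps an edge to its endpoints' difference, ∂[p,q] = q − p. For instance
  ∂PT = T − P.
This gives a 6×15 integer matrix of rank 5; reducing to Smith normal form yields diagonal entries (1,1,1,1,1).

The boundary map ∂_2: C_2 → C_1 sends each 2-simplex [p,q,r] to [q,r] − [p,r] + [p,q]. For instance
  ∂PRS = RS − PS + PR,
  ∂QRT = RT − QT + QR.
The resulting 15×10 matrix has rank 10, and its Smith normal form has invariant factors (1,1,1,1,1,1,1,1,1,2).

Computing H_k = (kernel of ∂_k) / (image of ∂_{k+1}):

  H_1: rank ker ∂_1 − rank ∂_2 = (15 − 5) − 10 = 0, and ∂_2 has invariant factor 2 > 1, so H_1 = Z/2.

H_1 = Z/2.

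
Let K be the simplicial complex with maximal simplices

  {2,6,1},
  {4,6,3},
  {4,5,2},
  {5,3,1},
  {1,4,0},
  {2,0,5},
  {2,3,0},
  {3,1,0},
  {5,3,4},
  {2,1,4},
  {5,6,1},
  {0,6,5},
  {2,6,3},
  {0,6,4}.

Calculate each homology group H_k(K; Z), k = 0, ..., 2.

Take the total order 0 < 1 < 2 < 3 < 4 < 5 < 6 on the vertex set. Then K (dimension 2) consists of the simplices:

  0-simplices (7): [0], [1], [2], [3], [4], [5], [6]
  1-simplices (21): [0,1], [0,2], [0,3], [0,4], [0,5], [0,6], [1,2], [1,3], [1,4], [1,5], [1,6], [2,3], [2,4], [2,5], [2,6], [3,4], [3,5], [3,6], [4,5], [4,6], [5,6]
  2-simplices (14): [0,1,3], [0,1,4], [0,2,3], [0,2,5], [0,4,6], [0,5,6], [1,2,4], [1,2,6], [1,3,5], [1,5,6], [2,3,6], [2,4,5], [3,4,5], [3,4,6]

giving chain groups C_0 ≅ Z^7, C_1 ≅ Z^21, C_2 ≅ Z^14.

Boundary ∂_1: C_1 → C_0 is given by ∂[p,q] = [q] − [p]. For instance
  ∂[3,6] = [6] − [3].
As a 7×21 matrix over Z this has rank 6, with invariant factors (1,1,1,1,1,1).

∂_2: C_2 → C_1 sends each 2-simplex [p,q,r] to [q,r] − [p,r] + [p,q]. For instance
  ∂[0,2,5] = [2,5] − [0,5] + [0,2],
  ∂[0,1,3] = [1,3] − [0,3] + [0,1].
As a 21×14 matrix over Z this has rank 13, with invariant factors (1,1,1,1,1,1,1,1,1,1,1,1,1).

Reading off H_k = ker ∂_k / im ∂_{k+1}:

  H_0: rank C_0 − rank ∂_1 = 7 − 6 = 1, and the invariant factors of ∂_1 are all 1, so H_0 = Z.
  H_1: rank ker ∂_1 − rank ∂_2 = (21 − 6) − 13 = 2, and the invariant factors of ∂_2 are all 1, so H_1 = Z^2.
  H_2: rank ker ∂_2 − rank ∂_3 = (14 − 13) − 0 = 1, and there is no ∂_3, so H_2 = Z.

H_0 = Z,  H_1 = Z^2,  H_2 = Z.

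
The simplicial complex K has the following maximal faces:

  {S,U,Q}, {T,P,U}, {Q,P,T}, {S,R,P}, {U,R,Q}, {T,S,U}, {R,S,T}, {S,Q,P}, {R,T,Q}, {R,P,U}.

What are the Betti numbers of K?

b_0 = 1, b_1 = 0, b_2 = 0.

Order the vertices as P < Q < R < S < T < U. Listing each simplex with vertices in this order, K has dimension 2 with simplices:

  0-simplices (6): P, Q, R, S, T, U
  1-simplices (15): PQ, PR, PS, PT, PU, QR, QS, QT, QU, RS, RT, RU, ST, SU, TU
  2-simplices (10): PQS, PQT, PRS, PRU, PTU, QRT, QRU, QSU, RST, STU

Hence C_0 ≅ Z^6, C_1 ≅ Z^15, C_2 ≅ Z^10.

The boundary map ∂_1: C_1 → C_0 maps an edge to its endpoints' difference, ∂[p,q] = q − p.
The resulting 6×15 matrix has rank 5, and its Smith normal form has invariant factors (1,1,1,1,1).

Boundary ∂_2: C_2 → C_1 sends each 2-simplex [p,q,r] to [q,r] − [p,r] + [p,q]. For instance
  ∂QSU = SU − QU + QS,
  ∂PQS = QS − PS + PQ.
The 15×10 boundary matrix has rank 10 and Smith normal form diag(1,1,1,1,1,1,1,1,1,2).

Computing H_k = (kernel of ∂_k) / (image of ∂_{k+1}):

  H_0: rank C_0 − rank ∂_1 = 6 − 5 = 1, and the invariant factors of ∂_1 are all 1, so H_0 ≅ Z.
  H_1: rank ker ∂_1 − rank ∂_2 = (15 − 5) − 10 = 0, and ∂_2 has invariant factor 2 > 1, so H_1 ≅ Z/2.
  H_2: rank ker ∂_2 − rank ∂_3 = (10 − 10) − 0 = 0, and there is no ∂_3, so H_2 ≅ 0.

(K is a triangulation of the real projective plane RP^2.)

Hence the Betti numbers are b_0 = 1, b_1 = 0, b_2 = 0.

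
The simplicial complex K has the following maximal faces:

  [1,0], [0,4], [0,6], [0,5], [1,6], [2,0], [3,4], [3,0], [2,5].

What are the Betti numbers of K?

We work with the vertex ordering 0 < 1 < 2 < 3 < 4 < 5 < 6. The simplices of K, each written with vertices in increasing order, are:

  0-simplices (7): [0], [1], [2], [3], [4], [5], [6]
  1-simplices (9): [0,1], [0,2], [0,3], [0,4], [0,5], [0,6], [1,6], [2,5], [3,4]

so the chain groups are C_0 ≅ Z^7, C_1 ≅ Z^9.

Boundary ∂_1: C_1 → C_0 sends each edge [p,q] (with p < q) to q − p.
As a 7×9 matrix over Z this has rank 6, with invariant factors (1,1,1,1,1,1).

Now H_k = ker ∂_k / im ∂_{k+1}, so:

  H_0: rank C_0 − rank ∂_1 = 7 − 6 = 1, and the invariant factors of ∂_1 are all 1, so H_0 = Z.
  H_1: rank ker ∂_1 − rank ∂_2 = (9 − 6) − 0 = 3, and there is no ∂_2, so H_1 = Z^3.

Hence the Betti numbers are b_0 = 1, b_1 = 3.

b_0 = 1, b_1 = 3.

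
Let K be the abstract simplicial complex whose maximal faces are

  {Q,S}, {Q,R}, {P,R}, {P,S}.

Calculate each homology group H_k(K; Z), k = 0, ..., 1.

Fix the vertex order P < Q < R < S and write every simplex with vertices in increasing order. Then dim K = 1 and the simplices of K are:

  0-simplices (4): P, Q, R, S
  1-simplices (4): PR, PS, QR, QS

so the chain groups are C_0 ≅ Z^4, C_1 ≅ Z^4.

The boundary map ∂_1: C_1 → C_0 sends each edge [p,q] (with p < q) to q − p.
As a 4×4 matrix over Z this has rank 3, with invariant factors (1,1,1).

From H_k ≅ ker(∂_k) / im(∂_{k+1}) we obtain:

  H_0: rank C_0 − rank ∂_1 = 4 − 3 = 1, and the invariant factors of ∂_1 are all 1, so H_0 ≅ Z.
  H_1: rank ker ∂_1 − rank ∂_2 = (4 − 3) − 0 = 1, and there is no ∂_2, so H_1 ≅ Z.

H_0 = Z,  H_1 = Z.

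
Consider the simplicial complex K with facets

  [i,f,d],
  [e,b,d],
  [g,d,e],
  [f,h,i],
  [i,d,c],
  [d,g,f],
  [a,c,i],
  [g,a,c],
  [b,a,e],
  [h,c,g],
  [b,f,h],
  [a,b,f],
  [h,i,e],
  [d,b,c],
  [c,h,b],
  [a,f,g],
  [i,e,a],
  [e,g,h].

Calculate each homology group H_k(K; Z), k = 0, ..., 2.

Order the vertices as a < b < c < d < e < f < g < h < i. Listing each simplex with vertices in this order, K has dimension 2 with simplices:

  0-simplices (9): a, b, c, d, e, f, g, h, i
  1-simplices (27): ab, ac, ae, af, ag, ai, bc, bd, be, bf, bh, cd, cg, ch, ci, de, df, dg, di, eg, eh, ei, fg, fh, fi, gh, hi
  2-simplices (18): abe, abf, acg, aci, aei, afg, bcd, bch, bde, bfh, cdi, cgh, deg, dfg, dfi, egh, ehi, fhi

so the chain groups are C_0 ≅ Z^9, C_1 ≅ Z^27, C_2 ≅ Z^18.

Boundary ∂_1: C_1 → C_0 is given by ∂[p,q] = [q] − [p]. For instance
  ∂fi = i − f.
This gives a 9×27 integer matrix of rank 8; reducing to Smith normal form yields diagonal entries (1,1,1,1,1,1,1,1).

The boundary map ∂_2: C_2 → C_1 sends each 2-simplex [p,q,r] to [q,r] − [p,r] + [p,q]. For instance
  ∂afg = fg − ag + af,
  ∂aci = ci − ai + ac.
The 27×18 boundary matrix has rank 17 and Smith normal form diag(1,1,1,1,1,1,1,1,1,1,1,1,1,1,1,1,1).

Computing H_k = (kernel of ∂_k) / (image of ∂_{k+1}):

  H_0: rank C_0 − rank ∂_1 = 9 − 8 = 1, and the invariant factors of ∂_1 are all 1, so H_0 ≅ Z.
  H_1: rank ker ∂_1 − rank ∂_2 = (27 − 8) − 17 = 2, and the invariant factors of ∂_2 are all 1, so H_1 ≅ Z^2.
  H_2: rank ker ∂_2 − rank ∂_3 = (18 − 17) − 0 = 1, and there is no ∂_3, so H_2 ≅ Z.

H_0 = Z,  H_1 = Z^2,  H_2 = Z.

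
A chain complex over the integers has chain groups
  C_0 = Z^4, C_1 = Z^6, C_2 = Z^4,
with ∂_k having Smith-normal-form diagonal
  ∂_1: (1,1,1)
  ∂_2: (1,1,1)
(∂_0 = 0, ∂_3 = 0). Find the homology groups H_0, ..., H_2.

H_0: b_0 = 4 − 0 − 3 = 1; torsion from ∂_1 factors > 1: none. So H_0 ≅ Z.
H_1: b_1 = 6 − 3 − 3 = 0; torsion from ∂_2 factors > 1: none. So H_1 ≅ 0.
H_2: b_2 = 4 − 3 − 0 = 1; torsion from ∂_3 factors > 1: none. So H_2 ≅ Z.

H_0 ≅ Z,  H_1 = 0,  H_2 ≅ Z.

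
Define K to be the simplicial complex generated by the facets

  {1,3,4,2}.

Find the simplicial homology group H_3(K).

H_3 = 0.

Take the total order 1 < 2 < 3 < 4 on the vertex set. Then K (dimension 3) consists of the simplices:

  0-simplices (4): [1], [2], [3], [4]
  1-simplices (6): [1,2], [1,3], [1,4], [2,3], [2,4], [3,4]
  2-simplices (4): [1,2,3], [1,2,4], [1,3,4], [2,3,4]
  3-simplices (1): [1,2,3,4]

giving chain groups C_0 ≅ Z^4, C_1 ≅ Z^6, C_2 ≅ Z^4, C_3 ≅ Z^1.

∂_1: C_1 → C_0 maps an edge to its endpoints' difference, ∂[p,q] = q − p.
This gives a 4×6 integer matrix of rank 3; reducing to Smith normal form yields diagonal entries (1,1,1).

∂_2: C_2 → C_1 maps a triangle to the signed sum of its edges. For instance
  ∂[1,2,4] = [2,4] − [1,4] + [1,2],
  ∂[1,3,4] = [3,4] − [1,4] + [1,3].
The 6×4 boundary matrix has rank 3 and Smith normal form diag(1,1,1).

∂_3: C_3 → C_2 sends each 3-simplex σ to the alternating sum Σ_i (−1)^i (σ with its i-th vertex removed). For instance
  ∂[1,2,3,4] = [2,3,4] − [1,3,4] + [1,2,4] − [1,2,3].
The 4×1 boundary matrix has rank 1 and Smith normal form diag(1).

Now H_k = ker ∂_k / im ∂_{k+1}, so:

  H_3: rank ker ∂_3 − rank ∂_4 = (1 − 1) − 0 = 0, and there is no ∂_4, so H_3 ≅ 0.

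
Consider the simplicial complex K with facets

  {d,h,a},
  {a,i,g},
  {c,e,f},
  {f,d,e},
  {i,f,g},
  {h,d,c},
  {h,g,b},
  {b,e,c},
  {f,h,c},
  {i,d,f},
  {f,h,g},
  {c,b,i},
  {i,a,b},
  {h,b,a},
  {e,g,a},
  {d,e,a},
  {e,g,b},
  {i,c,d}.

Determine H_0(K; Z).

Take the total order a < b < c < d < e < f < g < h < i on the vertex set. Then K (dimension 2) consists of the simplices:

  0-simplices (9): a, b, c, d, e, f, g, h, i
  1-simplices (27): ab, ad, ae, ag, ah, ai, bc, be, bg, bh, bi, cd, ce, cf, ch, ci, de, df, dh, di, ef, eg, fg, fh, fi, gh, gi
  2-simplices (18): abh, abi, ade, adh, aeg, agi, bce, bci, beg, bgh, cdh, cdi, cef, cfh, def, dfi, fgh, fgi

so the chain groups are C_0 ≅ Z^9, C_1 ≅ Z^27, C_2 ≅ Z^18.

Boundary ∂_1: C_1 → C_0 sends each edge [p,q] (with p < q) to q − p.
This gives a 9×27 integer matrix of rank 8; reducing to Smith normal form yields diagonal entries (1,1,1,1,1,1,1,1).

Boundary ∂_2: C_2 → C_1 maps a triangle to the signed sum of its edges. For instance
  ∂beg = eg − bg + be,
  ∂abh = bh − ah + ab.
The 27×18 boundary matrix has rank 18 and Smith normal form diag(1,1,1,1,1,1,1,1,1,1,1,1,1,1,1,1,1,2).

Computing H_k = (kernel of ∂_k) / (image of ∂_{k+1}):

  H_0: rank C_0 − rank ∂_1 = 9 − 8 = 1, and the invariant factors of ∂_1 are all 1, so H_0 = Z.

H_0 ≅ Z.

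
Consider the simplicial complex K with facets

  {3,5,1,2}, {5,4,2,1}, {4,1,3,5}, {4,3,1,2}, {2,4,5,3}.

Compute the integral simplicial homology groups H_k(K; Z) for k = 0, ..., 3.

Fix the vertex order 1 < 2 < 3 < 4 < 5 and write every simplex with vertices in increasing order. Then dim K = 3 and the simplices of K are:

  0-simplices (5): [1], [2], [3], [4], [5]
  1-simplices (10): [1,2], [1,3], [1,4], [1,5], [2,3], [2,4], [2,5], [3,4], [3,5], [4,5]
  2-simplices (10): [1,2,3], [1,2,4], [1,2,5], [1,3,4], [1,3,5], [1,4,5], [2,3,4], [2,3,5], [2,4,5], [3,4,5]
  3-simplices (5): [1,2,3,4], [1,2,3,5], [1,2,4,5], [1,3,4,5], [2,3,4,5]

so the chain groups are C_0 ≅ Z^5, C_1 ≅ Z^10, C_2 ≅ Z^10, C_3 ≅ Z^5.

Boundary ∂_1: C_1 → C_0 maps an edge to its endpoints' difference, ∂[p,q] = q − p. For instance
  ∂[1,3] = [3] − [1].
This gives a 5×10 integer matrix of rank 4; reducing to Smith normal form yields diagonal entries (1,1,1,1).

Boundary ∂_2: C_2 → C_1 sends each 2-simplex [p,q,r] to [q,r] − [p,r] + [p,q]. For instance
  ∂[1,3,4] = [3,4] − [1,4] + [1,3],
  ∂[2,4,5] = [4,5] − [2,5] + [2,4].
The 10×10 boundary matrix has rank 6 and Smith normal form diag(1,1,1,1,1,1).

The boundary map ∂_3: C_3 → C_2 sends each 3-simplex σ to the alternating sum Σ_i (−1)^i (σ with its i-th vertex removed). For instance
  ∂[1,3,4,5] = [3,4,5] − [1,4,5] + [1,3,5] − [1,3,4],
  ∂[2,3,4,5] = [3,4,5] − [2,4,5] + [2,3,5] − [2,3,4].
As a 10×5 matrix over Z this has rank 4, with invariant factors (1,1,1,1).

Reading off H_k = ker ∂_k / im ∂_{k+1}:

  H_0: rank C_0 − rank ∂_1 = 5 − 4 = 1, and the invariant factors of ∂_1 are all 1, so H_0 = Z.
  H_1: rank ker ∂_1 − rank ∂_2 = (10 − 4) − 6 = 0, and the invariant factors of ∂_2 are all 1, so H_1 = 0.
  H_2: rank ker ∂_2 − rank ∂_3 = (10 − 6) − 4 = 0, and the invariant factors of ∂_3 are all 1, so H_2 = 0.
  H_3: rank ker ∂_3 − rank ∂_4 = (5 − 4) − 0 = 1, and there is no ∂_4, so H_3 = Z.

H_0 ≅ Z,  H_1 = 0,  H_2 = 0,  H_3 ≅ Z.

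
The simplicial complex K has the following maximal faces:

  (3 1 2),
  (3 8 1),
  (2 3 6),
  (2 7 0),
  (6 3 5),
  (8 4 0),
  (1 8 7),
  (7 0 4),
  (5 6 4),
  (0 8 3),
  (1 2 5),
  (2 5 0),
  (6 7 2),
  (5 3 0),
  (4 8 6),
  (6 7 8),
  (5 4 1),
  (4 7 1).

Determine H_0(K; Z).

Fix the vertex order 0 < 1 < 2 < 3 < 4 < 5 < 6 < 7 < 8 and write every simplex with vertices in increasing order. Then dim K = 2 and the simplices of K are:

  0-simplices (9): [0], [1], [2], [3], [4], [5], [6], [7], [8]
  1-simplices (27): (27 of them)
  2-simplices (18): [0,2,5], [0,2,7], [0,3,5], [0,3,8], [0,4,7], [0,4,8], [1,2,3], [1,2,5], [1,3,8], [1,4,5], [1,4,7], [1,7,8], [2,3,6], [2,6,7], [3,5,6], [4,5,6], [4,6,8], [6,7,8]

giving chain groups C_0 ≅ Z^9, C_1 ≅ Z^27, C_2 ≅ Z^18.

Boundary ∂_1: C_1 → C_0 sends each edge [p,q] (with p < q) to q − p.
The resulting 9×27 matrix has rank 8, and its Smith normal form has invariant factors (1,1,1,1,1,1,1,1).

The boundary map ∂_2: C_2 → C_1 maps a triangle to the signed sum of its edges. For instance
  ∂[0,3,8] = [3,8] − [0,8] + [0,3],
  ∂[2,6,7] = [6,7] − [2,7] + [2,6].
The resulting 27×18 matrix has rank 18, and its Smith normal form has invariant factors (1,1,1,1,1,1,1,1,1,1,1,1,1,1,1,1,1,2).

Computing H_k = (kernel of ∂_k) / (image of ∂_{k+1}):

  H_0: rank C_0 − rank ∂_1 = 9 − 8 = 1, and the invariant factors of ∂_1 are all 1, so H_0 = Z.

H_0 ≅ Z.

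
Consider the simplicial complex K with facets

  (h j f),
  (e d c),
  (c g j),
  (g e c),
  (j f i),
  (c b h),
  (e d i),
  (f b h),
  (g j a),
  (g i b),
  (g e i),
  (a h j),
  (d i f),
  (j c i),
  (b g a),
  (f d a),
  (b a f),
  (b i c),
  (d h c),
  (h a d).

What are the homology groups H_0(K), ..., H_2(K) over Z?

We work with the vertex ordering a < b < c < d < e < f < g < h < i < j. The simplices of K, each written with vertices in increasing order, are:

  0-simplices (10): a, b, c, d, e, f, g, h, i, j
  1-simplices (30): ab, ad, af, ag, ah, aj, bc, bf, bg, bh, bi, cd, ce, cg, ch, ci, cj, de, df, dh, di, eg, ei, fh, fi, fj, gi, gj, hj, ij
  2-simplices (20): abf, abg, adf, adh, agj, ahj, bch, bci, bfh, bgi, cde, cdh, ceg, cgj, cij, dei, dfi, egi, fhj, fij

so the chain groups are C_0 ≅ Z^10, C_1 ≅ Z^30, C_2 ≅ Z^20.

Boundary ∂_1: C_1 → C_0 maps an edge to its endpoints' difference, ∂[p,q] = q − p. For instance
  ∂di = i − d.
The 10×30 boundary matrix has rank 9 and Smith normal form diag(1,1,1,1,1,1,1,1,1).

∂_2: C_2 → C_1 sends each 2-simplex [p,q,r] to [q,r] − [p,r] + [p,q]. For instance
  ∂abg = bg − ag + ab,
  ∂cij = ij − cj + ci.
The 30×20 boundary matrix has rank 20 and Smith normal form diag(1,1,1,1,1,1,1,1,1,1,1,1,1,1,1,1,1,1,1,2).

Computing H_k = (kernel of ∂_k) / (image of ∂_{k+1}):

  H_0: rank C_0 − rank ∂_1 = 10 − 9 = 1, and the invariant factors of ∂_1 are all 1, so H_0 = Z.
  H_1: rank ker ∂_1 − rank ∂_2 = (30 − 9) − 20 = 1, and ∂_2 has invariant factor 2 > 1, so H_1 = Z ⊕ Z/2Z.
  H_2: rank ker ∂_2 − rank ∂_3 = (20 − 20) − 0 = 0, and there is no ∂_3, so H_2 = 0.

(K is a triangulation of the Klein bottle.)

H_0 = Z,  H_1 = Z ⊕ Z/2Z,  H_2 = 0.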